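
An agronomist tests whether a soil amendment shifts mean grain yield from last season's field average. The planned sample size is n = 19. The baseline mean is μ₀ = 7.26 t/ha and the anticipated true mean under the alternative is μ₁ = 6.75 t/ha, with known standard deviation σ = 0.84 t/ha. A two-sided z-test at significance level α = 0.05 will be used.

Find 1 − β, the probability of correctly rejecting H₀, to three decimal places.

Standardized effect: d = |μ₁ − μ₀| / σ = |6.75 − 7.26| / 0.84 = 0.6071
Noncentrality parameter: δ = d·√n = 0.6071 × √19 = 2.6465
Two-sided α = 0.05 → critical value z_{0.025} = 1.960.
Power = Φ(δ − 1.960) + Φ(−δ − 1.960) = Φ(0.687) + Φ(-4.606) = 0.7538 + 0.0000 = 0.7538.

Power ≈ 0.754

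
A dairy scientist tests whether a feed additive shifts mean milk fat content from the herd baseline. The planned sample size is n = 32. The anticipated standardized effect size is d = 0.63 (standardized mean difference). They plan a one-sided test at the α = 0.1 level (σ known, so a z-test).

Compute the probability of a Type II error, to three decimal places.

β ≈ 0.011

Noncentrality parameter: δ = d·√n = 0.63 × √32 = 3.5638
Critical value for a one-sided test at α = 0.1: z_α = 1.282.
Power = Φ(δ − 1.282) = Φ(2.282) = 0.9888.
Type II error: β = 1 − power = 1 − 0.9888 = 0.0112.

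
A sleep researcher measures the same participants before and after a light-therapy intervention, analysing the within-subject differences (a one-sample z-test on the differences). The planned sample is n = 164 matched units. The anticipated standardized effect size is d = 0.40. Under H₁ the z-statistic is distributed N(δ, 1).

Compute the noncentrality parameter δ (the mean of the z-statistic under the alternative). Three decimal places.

δ ≈ 5.122

The noncentrality parameter scales effect size by the design's sample-size factor: δ = d·√n = 0.40 × √164 = 5.1225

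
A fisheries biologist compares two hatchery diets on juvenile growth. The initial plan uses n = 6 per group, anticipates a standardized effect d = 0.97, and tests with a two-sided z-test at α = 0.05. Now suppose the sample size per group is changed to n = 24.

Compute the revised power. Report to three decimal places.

Power ≈ 0.919

With n = 24 per group: δ = d·√(n/2) = 0.97 × √(24/2) = 3.3602. Critical value z_{0.025} = 1.960.
Revised power = Φ(δ − 1.960) + Φ(−δ − 1.960) = Φ(1.400) + Φ(-5.320) = 0.9193 + 0.0000 = 0.9193.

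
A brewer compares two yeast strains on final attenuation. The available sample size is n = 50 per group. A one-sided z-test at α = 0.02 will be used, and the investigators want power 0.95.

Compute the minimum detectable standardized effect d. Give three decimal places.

d ≈ 0.740

Required noncentrality: δ = z_{0.02} + z_{0.05} = 2.054 + 1.645 = 3.699.
δ = d·√(n/2) ⇒ d = δ/√(n/2) = 3.699/√(50/2) = 0.7397.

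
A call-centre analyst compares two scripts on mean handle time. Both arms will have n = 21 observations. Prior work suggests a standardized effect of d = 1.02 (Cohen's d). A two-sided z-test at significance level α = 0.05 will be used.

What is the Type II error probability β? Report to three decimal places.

β ≈ 0.089

Noncentrality parameter: δ = d·√(n/2) = 1.02 × √(21/2) = 3.3052
Critical value for a two-sided test at α = 0.05: z_{α/2} = 1.960.
Power = Φ(δ − 1.960) + Φ(−δ − 1.960) = Φ(1.345) + Φ(-5.265) = 0.9107 + 0.0000 = 0.9107.
Type II error: β = 1 − power = 1 − 0.9107 = 0.0893.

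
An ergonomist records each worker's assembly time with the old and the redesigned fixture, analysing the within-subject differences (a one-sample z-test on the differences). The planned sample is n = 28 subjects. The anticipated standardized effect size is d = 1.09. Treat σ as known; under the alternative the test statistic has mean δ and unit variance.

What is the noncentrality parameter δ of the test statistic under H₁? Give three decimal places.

δ ≈ 5.768

The noncentrality parameter scales effect size by the design's sample-size factor: δ = d·√n = 1.09 × √28 = 5.7677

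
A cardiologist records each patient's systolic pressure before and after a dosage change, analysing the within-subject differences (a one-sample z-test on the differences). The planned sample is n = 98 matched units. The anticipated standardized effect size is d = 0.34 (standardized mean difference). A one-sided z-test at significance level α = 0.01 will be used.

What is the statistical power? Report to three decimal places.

Noncentrality parameter: δ = d·√n = 0.34 × √98 = 3.3658
Critical value for a one-sided test at α = 0.01: z_α = 2.326.
Power = P(Z > 2.326 − δ) = Φ(1.039) = 0.8507.

Power ≈ 0.851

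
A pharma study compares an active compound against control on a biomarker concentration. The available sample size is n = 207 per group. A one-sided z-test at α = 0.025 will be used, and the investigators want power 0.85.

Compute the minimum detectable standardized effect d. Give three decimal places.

d ≈ 0.295

Need Φ(δ − 1.960) = 0.85, so δ = 1.960 + 1.036 = 2.996.
δ = d·√(n/2) ⇒ d = δ/√(n/2) = 2.996/√(207/2) = 0.2945.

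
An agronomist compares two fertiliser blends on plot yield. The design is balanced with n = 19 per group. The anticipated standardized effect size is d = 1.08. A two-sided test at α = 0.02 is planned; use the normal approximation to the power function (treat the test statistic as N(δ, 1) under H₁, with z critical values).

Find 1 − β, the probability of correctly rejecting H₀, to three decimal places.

Noncentrality parameter: δ = d·√(n/2) = 1.08 × √(19/2) = 3.3288
Two-sided α = 0.02 → critical value z_{0.01} = 2.326.
Power = Φ(δ − 2.326) + Φ(−δ − 2.326) = Φ(1.002) + Φ(-5.655) = 0.8419 + 0.0000 = 0.8419.

Power ≈ 0.842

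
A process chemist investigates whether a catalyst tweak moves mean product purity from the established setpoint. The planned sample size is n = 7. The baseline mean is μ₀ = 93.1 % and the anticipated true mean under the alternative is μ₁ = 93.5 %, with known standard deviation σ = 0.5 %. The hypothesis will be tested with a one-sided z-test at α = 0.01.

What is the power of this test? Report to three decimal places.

Standardized effect: d = |μ₁ − μ₀| / σ = |93.5 − 93.1| / 0.5 = 0.8000
Noncentrality parameter: δ = d·√n = 0.8000 × √7 = 2.1166
Critical value for a one-sided test at α = 0.01: z_α = 2.326.
Power = P(Z > 2.326 − δ) = Φ(-0.210) = 0.4169.

Power ≈ 0.417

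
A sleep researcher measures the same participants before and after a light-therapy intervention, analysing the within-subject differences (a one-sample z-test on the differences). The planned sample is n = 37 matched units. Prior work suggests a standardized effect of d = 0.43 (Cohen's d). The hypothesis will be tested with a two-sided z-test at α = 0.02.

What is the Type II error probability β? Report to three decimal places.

Noncentrality parameter: λ = d·√n = 0.43 × √37 = 2.6156
Two-sided α = 0.02 → critical value z_{0.01} = 2.326.
Power = Φ(λ − 2.326) + Φ(−λ − 2.326) = Φ(0.289) + Φ(-4.942) = 0.6138 + 0.0000 = 0.6138.
Type II error: β = 1 − power = 1 − 0.6138 = 0.3862.

β ≈ 0.386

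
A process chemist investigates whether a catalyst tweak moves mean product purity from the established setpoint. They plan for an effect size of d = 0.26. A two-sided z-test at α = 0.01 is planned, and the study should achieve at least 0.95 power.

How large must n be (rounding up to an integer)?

For power 0.95 need Φ(δ − z_{0.005}) = 0.95, so δ = z_{0.005} + z_{0.05} = 2.576 + 1.645 = 4.221.
(For δ > 0 the lower-tail rejection region contributes negligibly to power, so the one-term inversion is standard.)
δ = d·√n ⇒ n = (δ/d)² = (4.221 / 0.26)² = 263.52.
Rounding up, n = 264.

n = 264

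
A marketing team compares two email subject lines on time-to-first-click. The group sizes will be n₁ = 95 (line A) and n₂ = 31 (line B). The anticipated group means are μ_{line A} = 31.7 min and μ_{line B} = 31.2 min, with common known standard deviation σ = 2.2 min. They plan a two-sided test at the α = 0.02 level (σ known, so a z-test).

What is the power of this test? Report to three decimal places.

Power ≈ 0.110

Standardized effect: d = |μ_{line A} − μ_{line B}| / σ = |31.7 − 31.2| / 2.2 = 0.2273
Noncentrality parameter: δ = d / √(1/n₁ + 1/n₂) = 0.2273 / √(1/95 + 1/31) = 1.0988
Critical value for a two-sided test at α = 0.02: z_{α/2} = 2.326.
Power = Φ(δ − 2.326) + Φ(−δ − 2.326) = Φ(-1.228) + Φ(-3.425) = 0.1098 + 0.0003 = 0.1101.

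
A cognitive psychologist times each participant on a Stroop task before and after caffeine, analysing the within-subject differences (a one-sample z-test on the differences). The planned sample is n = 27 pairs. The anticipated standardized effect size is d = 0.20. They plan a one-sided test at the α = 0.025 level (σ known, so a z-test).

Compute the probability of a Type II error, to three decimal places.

β ≈ 0.821

Noncentrality parameter: δ = d·√n = 0.20 × √27 = 1.0392
One-sided α = 0.025 → critical value z_{0.025} = 1.960.
Power = Φ(δ − 1.960) = Φ(-0.921) = 0.1786.
Type II error: β = 1 − power = 1 − 0.1786 = 0.8214.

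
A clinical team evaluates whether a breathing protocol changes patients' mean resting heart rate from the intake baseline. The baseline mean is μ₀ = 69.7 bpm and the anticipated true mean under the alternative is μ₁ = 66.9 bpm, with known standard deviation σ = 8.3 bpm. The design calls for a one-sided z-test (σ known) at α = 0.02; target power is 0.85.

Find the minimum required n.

n = 84

Standardized effect: d = |μ₁ − μ₀| / σ = |66.9 − 69.7| / 8.3 = 0.3373
Set Φ(δ − 2.054) = 0.85; then δ − 2.054 = Φ⁻¹(0.85) = 1.036, giving δ = 3.090.
δ = d·√n ⇒ n = (δ/d)² = (3.090 / 0.3373)² = 83.91.
Rounding up, n = 84.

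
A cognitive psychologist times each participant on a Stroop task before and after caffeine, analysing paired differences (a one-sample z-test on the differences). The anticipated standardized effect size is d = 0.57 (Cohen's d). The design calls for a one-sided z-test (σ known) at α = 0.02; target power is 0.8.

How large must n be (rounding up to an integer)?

n = 26

Set Φ(δ − 2.054) = 0.8; then δ − 2.054 = Φ⁻¹(0.8) = 0.842, giving δ = 2.895.
δ = d·√n ⇒ n = (δ/d)² = (2.895 / 0.57)² = 25.80.
Round up to the next whole unit.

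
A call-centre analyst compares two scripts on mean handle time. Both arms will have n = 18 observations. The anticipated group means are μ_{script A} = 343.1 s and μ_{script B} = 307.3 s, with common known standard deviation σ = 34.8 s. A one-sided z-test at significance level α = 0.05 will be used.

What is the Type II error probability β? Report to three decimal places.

Standardized effect: d = |μ_{script A} − μ_{script B}| / σ = |343.1 − 307.3| / 34.8 = 1.0287
Noncentrality parameter: δ = d·√(n/2) = 1.0287 × √(18/2) = 3.0862
One-sided α = 0.05 → critical value z_{0.05} = 1.645.
Power = P(Z > 1.645 − δ) = Φ(1.441) = 0.9253.
Type II error: β = 1 − power = 1 − 0.9253 = 0.0747.

β ≈ 0.075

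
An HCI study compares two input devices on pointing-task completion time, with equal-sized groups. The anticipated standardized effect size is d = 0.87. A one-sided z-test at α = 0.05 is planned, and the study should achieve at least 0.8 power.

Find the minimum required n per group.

n = 17 per group

Set Φ(δ − 1.645) = 0.8; then δ − 1.645 = Φ⁻¹(0.8) = 0.842, giving δ = 2.486.
δ = d·√(n/2) ⇒ n = 2(δ/d)² = 2 × (2.486 / 0.87)² = 16.34.
Round up to the next whole unit.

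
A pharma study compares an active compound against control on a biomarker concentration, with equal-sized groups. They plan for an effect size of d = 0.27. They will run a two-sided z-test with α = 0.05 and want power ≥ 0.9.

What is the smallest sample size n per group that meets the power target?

n = 289 per group

For power 0.9 need Φ(δ − z_{0.025}) = 0.9, so δ = z_{0.025} + z_{0.10} = 1.960 + 1.282 = 3.242.
(Ignoring the negligible lower-tail rejection probability gives the usual closed-form inversion.)
δ = d·√(n/2) ⇒ n = 2(δ/d)² = 2 × (3.242 / 0.27)² = 288.27.
Round up to the next whole unit.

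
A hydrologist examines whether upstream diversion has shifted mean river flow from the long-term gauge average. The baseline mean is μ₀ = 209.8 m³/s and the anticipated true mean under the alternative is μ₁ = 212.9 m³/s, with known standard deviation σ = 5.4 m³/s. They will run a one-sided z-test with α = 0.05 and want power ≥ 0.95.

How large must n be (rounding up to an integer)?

Standardized effect: d = |μ₁ − μ₀| / σ = |212.9 − 209.8| / 5.4 = 0.5741
For power 0.95 need Φ(δ − z_{0.05}) = 0.95, so δ = z_{0.05} + z_{0.05} = 1.645 + 1.645 = 3.290.
δ = d·√n ⇒ n = (δ/d)² = (3.290 / 0.5741)² = 32.84.
Round up to the next whole unit.

n = 33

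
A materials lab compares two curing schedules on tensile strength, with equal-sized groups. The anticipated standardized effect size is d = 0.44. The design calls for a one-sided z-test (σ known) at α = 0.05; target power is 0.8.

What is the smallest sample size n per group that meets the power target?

n = 64 per group

For power 0.8 need Φ(δ − z_{0.05}) = 0.8, so δ = z_{0.05} + z_{0.20} = 1.645 + 0.842 = 2.486.
δ = d·√(n/2) ⇒ n = 2(δ/d)² = 2 × (2.486 / 0.44)² = 63.87.
Rounding up, n = 64 per group.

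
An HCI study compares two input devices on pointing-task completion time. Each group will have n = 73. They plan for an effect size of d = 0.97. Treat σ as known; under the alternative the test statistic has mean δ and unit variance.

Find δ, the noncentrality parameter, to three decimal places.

δ ≈ 5.860

The noncentrality parameter scales effect size by the design's sample-size factor: δ = d·√(n/2) = 0.97 × √(73/2) = 5.8603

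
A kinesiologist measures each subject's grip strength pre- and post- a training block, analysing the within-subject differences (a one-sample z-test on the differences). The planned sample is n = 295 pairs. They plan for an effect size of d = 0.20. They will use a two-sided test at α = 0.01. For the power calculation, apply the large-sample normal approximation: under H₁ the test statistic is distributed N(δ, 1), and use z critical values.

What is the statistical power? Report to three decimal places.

Power ≈ 0.805

Noncentrality parameter: δ = d·√n = 0.20 × √295 = 3.4351
Two-sided α = 0.01 → critical value z_{0.005} = 2.576.
Power = Φ(δ − 2.576) + Φ(−δ − 2.576) = Φ(0.859) + Φ(-6.011) = 0.8049 + 0.0000 = 0.8049.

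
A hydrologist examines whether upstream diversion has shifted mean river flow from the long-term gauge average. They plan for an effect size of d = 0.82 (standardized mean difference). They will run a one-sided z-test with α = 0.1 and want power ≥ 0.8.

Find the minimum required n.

n = 7

Set Φ(δ − 1.282) = 0.8; then δ − 1.282 = Φ⁻¹(0.8) = 0.842, giving δ = 2.123.
δ = d·√n ⇒ n = (δ/d)² = (2.123 / 0.82)² = 6.70.
Round up to the next whole unit.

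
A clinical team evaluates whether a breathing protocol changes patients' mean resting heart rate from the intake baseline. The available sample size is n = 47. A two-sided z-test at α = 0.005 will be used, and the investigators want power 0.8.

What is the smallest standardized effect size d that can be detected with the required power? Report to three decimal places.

Required noncentrality: δ = z_{0.0025} + z_{0.20} = 2.807 + 0.842 = 3.649.
(Lower-tail contribution to power is negligible for δ > 0.)
δ = d·√n ⇒ d = δ/√n = 3.649/√47 = 0.5322.

d ≈ 0.532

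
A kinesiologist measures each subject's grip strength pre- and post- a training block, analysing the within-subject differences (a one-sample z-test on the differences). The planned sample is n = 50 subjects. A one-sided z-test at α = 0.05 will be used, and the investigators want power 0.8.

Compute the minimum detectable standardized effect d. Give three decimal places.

Need Φ(δ − 1.645) = 0.8, so δ = 1.645 + 0.842 = 2.486.
δ = d·√n ⇒ d = δ/√n = 2.486/√50 = 0.3516.

d ≈ 0.352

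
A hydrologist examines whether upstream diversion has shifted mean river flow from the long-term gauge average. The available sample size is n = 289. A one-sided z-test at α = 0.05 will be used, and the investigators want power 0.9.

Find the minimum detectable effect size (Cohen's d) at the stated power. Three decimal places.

Required noncentrality: δ = z_{0.05} + z_{0.10} = 1.645 + 1.282 = 2.926.
δ = d·√n ⇒ d = δ/√n = 2.926/√289 = 0.1721.

d ≈ 0.172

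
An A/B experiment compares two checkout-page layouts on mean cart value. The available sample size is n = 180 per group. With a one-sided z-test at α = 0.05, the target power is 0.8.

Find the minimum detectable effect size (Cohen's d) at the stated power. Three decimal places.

d ≈ 0.262

Need Φ(δ − 1.645) = 0.8, so δ = 1.645 + 0.842 = 2.486.
δ = d·√(n/2) ⇒ d = δ/√(n/2) = 2.486/√(180/2) = 0.2621.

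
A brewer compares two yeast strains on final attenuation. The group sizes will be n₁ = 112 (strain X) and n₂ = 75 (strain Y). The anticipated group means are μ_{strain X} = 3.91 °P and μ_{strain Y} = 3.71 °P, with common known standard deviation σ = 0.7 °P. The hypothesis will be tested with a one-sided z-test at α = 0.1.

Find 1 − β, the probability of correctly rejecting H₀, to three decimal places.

Power ≈ 0.737

Standardized effect: d = |μ_{strain X} − μ_{strain Y}| / σ = |3.91 − 3.71| / 0.7 = 0.2857
Noncentrality parameter: δ = d / √(1/n₁ + 1/n₂) = 0.2857 / √(1/112 + 1/75) = 1.9149
Critical value for a one-sided test at α = 0.1: z_α = 1.282.
Power = Φ(δ − 1.282) = Φ(0.633) = 0.7368.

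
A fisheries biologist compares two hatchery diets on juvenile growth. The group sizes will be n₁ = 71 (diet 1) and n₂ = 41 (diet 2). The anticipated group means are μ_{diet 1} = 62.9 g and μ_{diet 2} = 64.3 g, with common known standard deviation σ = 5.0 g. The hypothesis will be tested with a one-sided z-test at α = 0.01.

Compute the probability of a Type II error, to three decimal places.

β ≈ 0.816

Standardized effect: d = |μ_{diet 1} − μ_{diet 2}| / σ = |62.9 − 64.3| / 5.0 = 0.2800
Noncentrality parameter: δ = d / √(1/n₁ + 1/n₂) = 0.2800 / √(1/71 + 1/41) = 1.4275
One-sided α = 0.01 → critical value z_{0.01} = 2.326.
Power = P(Z > 2.326 − δ) = Φ(-0.899) = 0.1844.
Type II error: β = 1 − power = 1 − 0.1844 = 0.8156.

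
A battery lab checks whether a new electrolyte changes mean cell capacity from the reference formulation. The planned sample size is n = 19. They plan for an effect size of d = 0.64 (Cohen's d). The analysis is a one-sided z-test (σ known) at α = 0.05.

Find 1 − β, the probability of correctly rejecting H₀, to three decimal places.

Power ≈ 0.874

Noncentrality parameter: δ = d·√n = 0.64 × √19 = 2.7897
Critical value for a one-sided test at α = 0.05: z_α = 1.645.
Power = Φ(δ − 1.645) = Φ(1.145) = 0.8739.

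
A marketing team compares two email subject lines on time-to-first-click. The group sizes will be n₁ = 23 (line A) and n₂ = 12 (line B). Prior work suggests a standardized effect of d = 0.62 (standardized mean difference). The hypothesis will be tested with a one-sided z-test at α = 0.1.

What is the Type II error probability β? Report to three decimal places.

β ≈ 0.323

Noncentrality parameter: δ = d / √(1/n₁ + 1/n₂) = 0.62 / √(1/23 + 1/12) = 1.7411
One-sided α = 0.1 → critical value z_{0.1} = 1.282.
Power = Φ(δ − 1.282) = Φ(0.460) = 0.6771.
Type II error: β = 1 − power = 1 − 0.6771 = 0.3229.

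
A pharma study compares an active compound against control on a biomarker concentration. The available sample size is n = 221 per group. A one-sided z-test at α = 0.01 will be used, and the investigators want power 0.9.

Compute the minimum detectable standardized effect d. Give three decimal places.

d ≈ 0.343

Need Φ(δ − 2.326) = 0.9, so δ = 2.326 + 1.282 = 3.608.
δ = d·√(n/2) ⇒ d = δ/√(n/2) = 3.608/√(221/2) = 0.3432.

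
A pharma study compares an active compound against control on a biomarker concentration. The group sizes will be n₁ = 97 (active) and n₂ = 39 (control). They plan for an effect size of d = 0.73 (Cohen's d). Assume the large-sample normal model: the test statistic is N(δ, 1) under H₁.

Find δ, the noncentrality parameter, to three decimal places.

The noncentrality parameter scales effect size by the design's sample-size factor: δ = d / √(1/n₁ + 1/n₂) = 0.73 / √(1/97 + 1/39) = 3.8501

δ ≈ 3.850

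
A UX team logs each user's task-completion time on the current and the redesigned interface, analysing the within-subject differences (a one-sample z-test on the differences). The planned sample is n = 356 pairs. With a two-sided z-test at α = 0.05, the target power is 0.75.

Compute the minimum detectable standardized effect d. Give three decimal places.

Required noncentrality: δ = z_{0.025} + z_{0.25} = 1.960 + 0.674 = 2.634.
(The second rejection-region term Φ(−δ − z_{α/2}) is negligible and dropped.)
δ = d·√n ⇒ d = δ/√n = 2.634/√356 = 0.1396.

d ≈ 0.140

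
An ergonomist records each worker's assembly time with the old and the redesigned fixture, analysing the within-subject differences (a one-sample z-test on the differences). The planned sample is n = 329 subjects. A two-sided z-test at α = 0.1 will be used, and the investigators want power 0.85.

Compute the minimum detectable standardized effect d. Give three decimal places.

Need Φ(δ − 1.645) = 0.85, so δ = 1.645 + 1.036 = 2.681.
(The second rejection-region term Φ(−δ − z_{α/2}) is negligible and dropped.)
δ = d·√n ⇒ d = δ/√n = 2.681/√329 = 0.1478.

d ≈ 0.148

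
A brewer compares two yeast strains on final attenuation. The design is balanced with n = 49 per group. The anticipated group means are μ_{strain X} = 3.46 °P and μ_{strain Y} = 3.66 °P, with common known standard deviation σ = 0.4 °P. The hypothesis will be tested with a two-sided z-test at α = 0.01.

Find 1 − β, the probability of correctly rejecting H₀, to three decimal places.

Standardized effect: d = |μ_{strain X} − μ_{strain Y}| / σ = |3.46 − 3.66| / 0.4 = 0.5000
Noncentrality parameter: δ = d·√(n/2) = 0.5000 × √(49/2) = 2.4749
Critical value for a two-sided test at α = 0.01: z_{α/2} = 2.576.
Power = Φ(δ − 2.576) + Φ(−δ − 2.576) = Φ(-0.101) + Φ(-5.051) = 0.4598 + 0.0000 = 0.4598.

Power ≈ 0.460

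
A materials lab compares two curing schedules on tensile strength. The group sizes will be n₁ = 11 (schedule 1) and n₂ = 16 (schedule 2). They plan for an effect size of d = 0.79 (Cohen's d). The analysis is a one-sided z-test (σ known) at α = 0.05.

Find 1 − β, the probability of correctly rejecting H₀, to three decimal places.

Power ≈ 0.645

Noncentrality parameter: δ = d / √(1/n₁ + 1/n₂) = 0.79 / √(1/11 + 1/16) = 2.0170
Critical value for a one-sided test at α = 0.05: z_α = 1.645.
Power = Φ(δ − 1.645) = Φ(0.372) = 0.6451.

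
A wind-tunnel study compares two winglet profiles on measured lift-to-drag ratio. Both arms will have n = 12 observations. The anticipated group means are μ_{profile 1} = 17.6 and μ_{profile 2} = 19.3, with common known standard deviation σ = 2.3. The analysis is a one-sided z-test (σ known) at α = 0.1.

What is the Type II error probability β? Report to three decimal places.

β ≈ 0.298

Standardized effect: d = |μ_{profile 1} − μ_{profile 2}| / σ = |17.6 − 19.3| / 2.3 = 0.7391
Noncentrality parameter: δ = d·√(n/2) = 0.7391 × √(12/2) = 1.8105
One-sided α = 0.1 → critical value z_{0.1} = 1.282.
Power = Φ(δ − 1.282) = Φ(0.529) = 0.7016.
Type II error: β = 1 − power = 1 − 0.7016 = 0.2984.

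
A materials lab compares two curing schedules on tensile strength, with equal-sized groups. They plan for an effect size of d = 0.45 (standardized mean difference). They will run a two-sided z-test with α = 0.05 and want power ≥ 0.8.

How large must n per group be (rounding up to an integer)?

Set Φ(δ − 1.960) = 0.8; then δ − 1.960 = Φ⁻¹(0.8) = 0.842, giving δ = 2.802.
(The Φ(−δ − z_{α/2}) term is vanishingly small for δ > 0 and is dropped in the standard sample-size formula.)
δ = d·√(n/2) ⇒ n = 2(δ/d)² = 2 × (2.802 / 0.45)² = 77.52.
Round up to the next whole unit.

n = 78 per group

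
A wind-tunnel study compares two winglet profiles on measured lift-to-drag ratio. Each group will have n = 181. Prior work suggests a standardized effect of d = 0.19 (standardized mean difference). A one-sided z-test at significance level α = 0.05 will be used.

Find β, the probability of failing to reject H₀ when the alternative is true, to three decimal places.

β ≈ 0.435

Noncentrality parameter: δ = d·√(n/2) = 0.19 × √(181/2) = 1.8075
Critical value for a one-sided test at α = 0.05: z_α = 1.645.
Power = Φ(δ − 1.645) = Φ(0.163) = 0.5646.
Type II error: β = 1 − power = 1 − 0.5646 = 0.4354.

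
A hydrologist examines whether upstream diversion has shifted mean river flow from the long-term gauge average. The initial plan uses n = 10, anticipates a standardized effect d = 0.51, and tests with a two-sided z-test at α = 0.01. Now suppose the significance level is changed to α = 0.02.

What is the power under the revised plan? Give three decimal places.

Power ≈ 0.238

δ = d·√n = 0.51 × √10 = 1.6128 (unchanged). New critical value: z_{0.01} = 2.326.
Revised power = Φ(δ − 2.326) + Φ(−δ − 2.326) = Φ(-0.714) + Φ(-3.939) = 0.2377 + 0.0000 = 0.2378.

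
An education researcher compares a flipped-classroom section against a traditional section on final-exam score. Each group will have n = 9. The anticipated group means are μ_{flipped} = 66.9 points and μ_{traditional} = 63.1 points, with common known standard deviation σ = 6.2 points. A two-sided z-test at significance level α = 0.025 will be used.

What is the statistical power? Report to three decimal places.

Standardized effect: d = |μ_{flipped} − μ_{traditional}| / σ = |66.9 − 63.1| / 6.2 = 0.6129
Noncentrality parameter: δ = d·√(n/2) = 0.6129 × √(9/2) = 1.3002
Critical value for a two-sided test at α = 0.025: z_{α/2} = 2.241.
Power = Φ(δ − 2.241) + Φ(−δ − 2.241) = Φ(-0.941) + Φ(-3.542) = 0.1733 + 0.0002 = 0.1735.

Power ≈ 0.173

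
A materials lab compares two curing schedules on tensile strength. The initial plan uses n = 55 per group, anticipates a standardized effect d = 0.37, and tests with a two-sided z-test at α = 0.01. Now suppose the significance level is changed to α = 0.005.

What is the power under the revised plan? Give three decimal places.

δ = d·√(n/2) = 0.37 × √(55/2) = 1.9403 (unchanged). New critical value: z_{0.0025} = 2.807.
Revised power = Φ(δ − 2.807) + Φ(−δ − 2.807) = Φ(-0.867) + Φ(-4.747) = 0.1930 + 0.0000 = 0.1930.

Power ≈ 0.193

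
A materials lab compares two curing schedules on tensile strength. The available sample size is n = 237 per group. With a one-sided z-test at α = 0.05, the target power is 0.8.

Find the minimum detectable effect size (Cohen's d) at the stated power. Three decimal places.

Required noncentrality: δ = z_{0.05} + z_{0.20} = 1.645 + 0.842 = 2.486.
δ = d·√(n/2) ⇒ d = δ/√(n/2) = 2.486/√(237/2) = 0.2284.

d ≈ 0.228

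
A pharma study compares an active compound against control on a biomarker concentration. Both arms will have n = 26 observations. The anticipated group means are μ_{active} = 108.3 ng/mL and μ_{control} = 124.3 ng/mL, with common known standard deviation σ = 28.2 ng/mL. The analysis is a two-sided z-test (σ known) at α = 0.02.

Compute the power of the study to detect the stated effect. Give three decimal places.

Standardized effect: d = |μ_{active} − μ_{control}| / σ = |108.3 − 124.3| / 28.2 = 0.5674
Noncentrality parameter: δ = d·√(n/2) = 0.5674 × √(26/2) = 2.0457
Two-sided α = 0.02 → critical value z_{0.01} = 2.326.
Power = Φ(δ − 2.326) + Φ(−δ − 2.326) = Φ(-0.281) + Φ(-4.372) = 0.3895 + 0.0000 = 0.3895.

Power ≈ 0.389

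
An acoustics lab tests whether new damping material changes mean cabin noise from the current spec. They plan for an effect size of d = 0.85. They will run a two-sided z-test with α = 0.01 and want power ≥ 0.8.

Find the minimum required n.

n = 17

Set Φ(δ − 2.576) = 0.8; then δ − 2.576 = Φ⁻¹(0.8) = 0.842, giving δ = 3.417.
(For δ > 0 the lower-tail rejection region contributes negligibly to power, so the one-term inversion is standard.)
δ = d·√n ⇒ n = (δ/d)² = (3.417 / 0.85)² = 16.16.
Rounding up, n = 17.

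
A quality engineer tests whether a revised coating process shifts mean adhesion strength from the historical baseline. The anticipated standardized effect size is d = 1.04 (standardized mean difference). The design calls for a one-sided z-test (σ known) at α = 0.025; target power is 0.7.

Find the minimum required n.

Set Φ(δ − 1.960) = 0.7; then δ − 1.960 = Φ⁻¹(0.7) = 0.524, giving δ = 2.484.
δ = d·√n ⇒ n = (δ/d)² = (2.484 / 1.04)² = 5.71.
Round up to the next whole unit.

n = 6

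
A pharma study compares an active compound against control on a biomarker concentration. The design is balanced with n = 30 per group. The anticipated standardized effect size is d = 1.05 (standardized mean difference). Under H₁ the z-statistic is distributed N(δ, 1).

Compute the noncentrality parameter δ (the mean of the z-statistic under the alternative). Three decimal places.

δ = d·√(n/2) = 1.05 × √(30/2) = 4.0666

δ ≈ 4.067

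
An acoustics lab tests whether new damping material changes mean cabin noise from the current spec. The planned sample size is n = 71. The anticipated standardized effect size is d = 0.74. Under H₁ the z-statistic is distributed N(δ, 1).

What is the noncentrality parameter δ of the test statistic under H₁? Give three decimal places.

The noncentrality parameter scales effect size by the design's sample-size factor: δ = d·√n = 0.74 × √71 = 6.2354

δ ≈ 6.235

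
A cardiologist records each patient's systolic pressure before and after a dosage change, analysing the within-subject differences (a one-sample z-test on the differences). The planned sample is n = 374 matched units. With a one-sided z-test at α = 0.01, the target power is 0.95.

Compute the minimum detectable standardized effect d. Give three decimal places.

Required noncentrality: δ = z_{0.01} + z_{0.05} = 2.326 + 1.645 = 3.971.
δ = d·√n ⇒ d = δ/√n = 3.971/√374 = 0.2053.

d ≈ 0.205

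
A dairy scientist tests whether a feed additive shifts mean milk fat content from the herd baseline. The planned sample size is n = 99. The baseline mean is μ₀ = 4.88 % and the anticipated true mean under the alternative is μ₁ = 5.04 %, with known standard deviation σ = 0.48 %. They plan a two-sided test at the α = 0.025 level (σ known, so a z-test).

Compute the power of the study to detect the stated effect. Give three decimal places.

Standardized effect: d = |μ₁ − μ₀| / σ = |5.04 − 4.88| / 0.48 = 0.3333
Noncentrality parameter: δ = d·√n = 0.3333 × √99 = 3.3166
Two-sided α = 0.025 → critical value z_{0.0125} = 2.241.
Power = Φ(δ − 2.241) + Φ(−δ − 2.241) = Φ(1.075) + Φ(-5.558) = 0.8589 + 0.0000 = 0.8589.

Power ≈ 0.859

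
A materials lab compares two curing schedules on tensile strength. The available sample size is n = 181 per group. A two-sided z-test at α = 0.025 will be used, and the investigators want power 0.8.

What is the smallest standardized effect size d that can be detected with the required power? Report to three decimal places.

Need Φ(δ − 2.241) = 0.8, so δ = 2.241 + 0.842 = 3.083.
(The second rejection-region term Φ(−δ − z_{α/2}) is negligible and dropped.)
δ = d·√(n/2) ⇒ d = δ/√(n/2) = 3.083/√(181/2) = 0.3241.

d ≈ 0.324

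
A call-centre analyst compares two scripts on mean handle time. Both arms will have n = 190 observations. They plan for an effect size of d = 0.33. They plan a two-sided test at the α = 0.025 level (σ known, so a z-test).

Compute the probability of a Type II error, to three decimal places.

Noncentrality parameter: δ = d·√(n/2) = 0.33 × √(190/2) = 3.2164
Critical value for a two-sided test at α = 0.025: z_{α/2} = 2.241.
Power = Φ(δ − 2.241) + Φ(−δ − 2.241) = Φ(0.975) + Φ(-5.458) = 0.8352 + 0.0000 = 0.8352.
Type II error: β = 1 − power = 1 − 0.8352 = 0.1648.

β ≈ 0.165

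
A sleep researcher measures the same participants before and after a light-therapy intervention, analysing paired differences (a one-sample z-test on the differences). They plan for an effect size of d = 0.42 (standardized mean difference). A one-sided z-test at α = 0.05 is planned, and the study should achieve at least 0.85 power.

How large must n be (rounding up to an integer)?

n = 41

Set Φ(δ − 1.645) = 0.85; then δ − 1.645 = Φ⁻¹(0.85) = 1.036, giving δ = 2.681.
δ = d·√n ⇒ n = (δ/d)² = (2.681 / 0.42)² = 40.76.
Round up to the next whole unit.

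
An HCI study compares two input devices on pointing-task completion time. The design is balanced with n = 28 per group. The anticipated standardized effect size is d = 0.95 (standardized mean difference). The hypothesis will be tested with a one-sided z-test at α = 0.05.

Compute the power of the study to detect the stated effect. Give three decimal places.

Power ≈ 0.972

Noncentrality parameter: δ = d·√(n/2) = 0.95 × √(28/2) = 3.5546
Critical value for a one-sided test at α = 0.05: z_α = 1.645.
Power = Φ(δ − 1.645) = Φ(1.910) = 0.9719.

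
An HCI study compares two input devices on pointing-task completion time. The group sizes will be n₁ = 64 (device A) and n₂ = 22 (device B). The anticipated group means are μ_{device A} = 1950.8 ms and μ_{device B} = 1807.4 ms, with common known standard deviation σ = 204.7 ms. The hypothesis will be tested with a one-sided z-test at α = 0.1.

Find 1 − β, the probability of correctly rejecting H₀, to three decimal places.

Power ≈ 0.940

Standardized effect: d = |μ_{device A} − μ_{device B}| / σ = |1950.8 − 1807.4| / 204.7 = 0.7005
Noncentrality parameter: δ = d / √(1/n₁ + 1/n₂) = 0.7005 / √(1/64 + 1/22) = 2.8345
Critical value for a one-sided test at α = 0.1: z_α = 1.282.
Power = Φ(δ − 1.282) = Φ(1.553) = 0.9398.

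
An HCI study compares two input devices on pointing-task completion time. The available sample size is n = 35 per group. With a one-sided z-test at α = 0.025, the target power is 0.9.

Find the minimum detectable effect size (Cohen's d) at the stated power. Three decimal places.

d ≈ 0.775

Required noncentrality: δ = z_{0.025} + z_{0.10} = 1.960 + 1.282 = 3.242.
δ = d·√(n/2) ⇒ d = δ/√(n/2) = 3.242/√(35/2) = 0.7749.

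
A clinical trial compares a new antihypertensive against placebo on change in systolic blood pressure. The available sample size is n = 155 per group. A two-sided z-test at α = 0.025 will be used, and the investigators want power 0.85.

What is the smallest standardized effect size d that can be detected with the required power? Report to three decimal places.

Need Φ(δ − 2.241) = 0.85, so δ = 2.241 + 1.036 = 3.278.
(The second rejection-region term Φ(−δ − z_{α/2}) is negligible and dropped.)
δ = d·√(n/2) ⇒ d = δ/√(n/2) = 3.278/√(155/2) = 0.3723.

d ≈ 0.372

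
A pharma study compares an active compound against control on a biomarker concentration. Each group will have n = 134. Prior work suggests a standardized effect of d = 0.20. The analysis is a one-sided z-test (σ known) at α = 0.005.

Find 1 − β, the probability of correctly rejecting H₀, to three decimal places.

Noncentrality parameter: λ = d·√(n/2) = 0.20 × √(134/2) = 1.6371
One-sided α = 0.005 → critical value z_{0.005} = 2.576.
Power = Φ(λ − 2.576) = Φ(-0.939) = 0.1739.

Power ≈ 0.174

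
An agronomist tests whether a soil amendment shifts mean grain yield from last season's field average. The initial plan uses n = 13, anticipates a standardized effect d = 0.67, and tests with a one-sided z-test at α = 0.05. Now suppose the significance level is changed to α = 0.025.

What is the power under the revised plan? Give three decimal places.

δ = d·√n = 0.67 × √13 = 2.4157 (unchanged). New critical value: z_{0.025} = 1.960.
Revised power = Φ(δ − 1.960) = Φ(0.456) = 0.6757.

Power ≈ 0.676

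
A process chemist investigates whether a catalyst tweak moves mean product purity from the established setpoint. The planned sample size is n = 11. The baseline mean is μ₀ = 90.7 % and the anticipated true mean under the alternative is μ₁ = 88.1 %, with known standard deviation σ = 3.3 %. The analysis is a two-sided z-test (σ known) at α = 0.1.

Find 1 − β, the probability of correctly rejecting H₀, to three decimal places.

Standardized effect: d = |μ₁ − μ₀| / σ = |88.1 − 90.7| / 3.3 = 0.7879
Noncentrality parameter: δ = d·√n = 0.7879 × √11 = 2.6131
Critical value for a two-sided test at α = 0.1: z_{α/2} = 1.645.
Power = Φ(δ − 1.645) + Φ(−δ − 1.645) = Φ(0.968) + Φ(-4.258) = 0.8335 + 0.0000 = 0.8335.

Power ≈ 0.834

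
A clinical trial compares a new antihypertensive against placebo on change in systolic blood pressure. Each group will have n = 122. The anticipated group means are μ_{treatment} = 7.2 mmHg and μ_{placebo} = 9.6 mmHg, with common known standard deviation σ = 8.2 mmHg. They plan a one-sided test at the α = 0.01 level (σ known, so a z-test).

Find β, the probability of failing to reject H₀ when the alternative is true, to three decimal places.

Standardized effect: d = |μ_{treatment} − μ_{placebo}| / σ = |7.2 − 9.6| / 8.2 = 0.2927
Noncentrality parameter: δ = d·√(n/2) = 0.2927 × √(122/2) = 2.2859
One-sided α = 0.01 → critical value z_{0.01} = 2.326.
Power = Φ(δ − 2.326) = Φ(-0.040) = 0.4839.
Type II error: β = 1 − power = 1 − 0.4839 = 0.5161.

β ≈ 0.516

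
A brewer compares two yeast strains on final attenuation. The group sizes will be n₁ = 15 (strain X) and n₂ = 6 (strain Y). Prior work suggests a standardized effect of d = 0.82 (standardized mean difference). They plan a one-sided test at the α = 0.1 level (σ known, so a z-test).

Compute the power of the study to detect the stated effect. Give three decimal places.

Power ≈ 0.661

Noncentrality parameter: δ = d / √(1/n₁ + 1/n₂) = 0.82 / √(1/15 + 1/6) = 1.6976
Critical value for a one-sided test at α = 0.1: z_α = 1.282.
Power = Φ(δ − 1.282) = Φ(0.416) = 0.6613.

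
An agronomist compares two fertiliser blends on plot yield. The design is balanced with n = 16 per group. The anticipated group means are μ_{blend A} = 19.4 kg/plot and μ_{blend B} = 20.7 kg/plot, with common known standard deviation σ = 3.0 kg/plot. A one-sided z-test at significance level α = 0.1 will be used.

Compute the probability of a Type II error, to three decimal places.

Standardized effect: d = |μ_{blend A} − μ_{blend B}| / σ = |19.4 − 20.7| / 3.0 = 0.4333
Noncentrality parameter: δ = d·√(n/2) = 0.4333 × √(16/2) = 1.2257
Critical value for a one-sided test at α = 0.1: z_α = 1.282.
Power = Φ(δ − 1.282) = Φ(-0.056) = 0.4777.
Type II error: β = 1 − power = 1 − 0.4777 = 0.5223.

β ≈ 0.522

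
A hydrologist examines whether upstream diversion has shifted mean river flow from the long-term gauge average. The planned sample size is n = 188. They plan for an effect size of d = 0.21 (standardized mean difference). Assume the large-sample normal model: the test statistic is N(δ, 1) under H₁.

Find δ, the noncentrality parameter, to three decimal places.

δ = d·√n = 0.21 × √188 = 2.8794

δ ≈ 2.879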